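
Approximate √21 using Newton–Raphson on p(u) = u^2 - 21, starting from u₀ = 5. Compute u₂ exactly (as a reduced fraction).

p'(u) = 2u.
p(5) = 4, p'(5) = 10, so u₁ = 5 - 4/10 = 23/5.
p(23/5) = 4/25, p'(23/5) = 46/5, so u₂ = (23/5) - (4/25)/(46/5) = 527/115.

527/115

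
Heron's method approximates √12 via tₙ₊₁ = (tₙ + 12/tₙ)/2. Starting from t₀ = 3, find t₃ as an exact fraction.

18817/5432

t₁ = (3 + 12/3)/2 = 7/2.
t₂ = (7/2 + 12/(7/2))/2 = 97/28.
t₃ = (97/28 + 12/(97/28))/2 = 18817/5432.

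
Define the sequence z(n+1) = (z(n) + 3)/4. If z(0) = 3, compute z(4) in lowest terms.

129/128

z(1) = (3 + 3)/4 = 3/2.
z(2) = ((3/2) + 3)/4 = 9/8.
z(3) = ((9/8) + 3)/4 = 33/32.
z(4) = ((33/32) + 3)/4 = 129/128.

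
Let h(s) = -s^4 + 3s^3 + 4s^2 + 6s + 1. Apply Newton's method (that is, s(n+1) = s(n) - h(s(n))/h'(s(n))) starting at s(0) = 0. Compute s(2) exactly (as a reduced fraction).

h'(s) = -4s^3 + 9s^2 + 8s + 6.
h(0) = 1, h'(0) = 6, so s(1) = 0 - 1/6 = -1/6.
h(-1/6) = 125/1296, h'(-1/6) = 533/108, so s(2) = (-1/6) - (125/1296)/(533/108) = -397/2132.

-397/2132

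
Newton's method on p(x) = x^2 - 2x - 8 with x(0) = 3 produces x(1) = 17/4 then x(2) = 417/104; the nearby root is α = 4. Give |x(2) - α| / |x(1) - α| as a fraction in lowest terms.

x(1) - α = 17/4 - 4 = 1/4, so |x(1) - α| = 1/4.
x(2) - α = 417/104 - 4 = 1/104, so |x(2) - α| = 1/104.
Ratio = (1/104) / (1/4) = 1/26.

1/26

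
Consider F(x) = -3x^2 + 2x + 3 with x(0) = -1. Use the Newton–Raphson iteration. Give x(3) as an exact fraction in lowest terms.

F'(x) = -6x + 2.
F(-1) = -2, F'(-1) = 8, so x(1) = (-1) - (-2)/8 = -3/4.
F(-3/4) = -3/16, F'(-3/4) = 13/2, so x(2) = (-3/4) - (-3/16)/(13/2) = -75/104.
F(-75/104) = -27/10816, F'(-75/104) = 329/52, so x(3) = (-75/104) - (-27/10816)/(329/52) = -49323/68432.

-49323/68432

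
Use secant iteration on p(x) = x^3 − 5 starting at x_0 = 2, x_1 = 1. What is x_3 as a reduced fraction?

p(2) = 3, p(1) = −4. x_2 = 1 − (−4)·(1 − 2)/((−4) − 3) = 11/7.
p(1) = −4, p(11/7) = −384/343. x_3 = (11/7) − (−384/343)·((11/7) − 1)/((−384/343) − (−4)) = 443/247.

443/247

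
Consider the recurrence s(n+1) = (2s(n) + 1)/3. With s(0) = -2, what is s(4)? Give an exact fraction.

s(1) = (2·(-2) + 1)/3 = -1.
s(2) = (2·(-1) + 1)/3 = -1/3.
s(3) = (2·(-1/3) + 1)/3 = 1/9.
s(4) = (2·(1/9) + 1)/3 = 11/27.

11/27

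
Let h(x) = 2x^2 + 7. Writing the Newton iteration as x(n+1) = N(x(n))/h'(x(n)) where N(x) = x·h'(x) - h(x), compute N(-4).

25

h'(x) = 4x.
N(x) = x·h'(x) - h(x) = x·(4x) - (2x^2 + 7) = 2x^2 - 7.
N(-4) = 25.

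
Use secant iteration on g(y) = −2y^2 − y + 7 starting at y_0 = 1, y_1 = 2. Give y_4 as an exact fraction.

1613/985

g(1) = 4, g(2) = −3. y_2 = 2 − (−3)·(2 − 1)/((−3) − 4) = 11/7.
g(2) = −3, g(11/7) = 24/49. y_3 = (11/7) − (24/49)·((11/7) − 2)/((24/49) − (−3)) = 31/19.
g(11/7) = 24/49, g(31/19) = 16/361. y_4 = (31/19) − (16/361)·((31/19) − (11/7))/((16/361) − (24/49)) = 1613/985.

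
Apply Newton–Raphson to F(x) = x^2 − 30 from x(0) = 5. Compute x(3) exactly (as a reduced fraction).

F'(x) = 2x.
F(5) = −5, F'(5) = 10, so x(1) = 5 − (−5)/10 = 11/2.
F(11/2) = 1/4, F'(11/2) = 11, so x(2) = (11/2) − (1/4)/11 = 241/44.
F(241/44) = 1/1936, F'(241/44) = 241/22, so x(3) = (241/44) − (1/1936)/(241/22) = 116161/21208.

116161/21208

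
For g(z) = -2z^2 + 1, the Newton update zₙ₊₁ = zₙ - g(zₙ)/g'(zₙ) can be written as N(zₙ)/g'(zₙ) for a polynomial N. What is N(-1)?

-3

g'(z) = -4z.
N(z) = z·g'(z) - g(z) = z·(-4z) - (-2z^2 + 1) = -2z^2 - 1.
N(-1) = -3.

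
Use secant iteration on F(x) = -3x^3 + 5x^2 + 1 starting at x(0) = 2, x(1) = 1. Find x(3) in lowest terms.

19/7

F(2) = -3, F(1) = 3. x(2) = 1 - 3·(1 - 2)/(3 - (-3)) = 3/2.
F(1) = 3, F(3/2) = 17/8. x(3) = (3/2) - (17/8)·((3/2) - 1)/((17/8) - 3) = 19/7.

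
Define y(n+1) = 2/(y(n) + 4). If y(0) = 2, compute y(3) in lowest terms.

y(1) = 2/(2 + 4) = 1/3.
y(2) = 2/(1/3 + 4) = 6/13.
y(3) = 2/(6/13 + 4) = 13/29.

13/29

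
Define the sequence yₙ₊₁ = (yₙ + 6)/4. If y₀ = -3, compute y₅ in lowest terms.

2043/1024

y₁ = ((-3) + 6)/4 = 3/4.
y₂ = ((3/4) + 6)/4 = 27/16.
y₃ = ((27/16) + 6)/4 = 123/64.
y₄ = ((123/64) + 6)/4 = 507/256.
y₅ = ((507/256) + 6)/4 = 2043/1024.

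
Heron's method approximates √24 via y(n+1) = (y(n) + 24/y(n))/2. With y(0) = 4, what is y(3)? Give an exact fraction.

4801/980

y(1) = (4 + 24/4)/2 = 5.
y(2) = (5 + 24/5)/2 = 49/10.
y(3) = (49/10 + 24/(49/10))/2 = 4801/980.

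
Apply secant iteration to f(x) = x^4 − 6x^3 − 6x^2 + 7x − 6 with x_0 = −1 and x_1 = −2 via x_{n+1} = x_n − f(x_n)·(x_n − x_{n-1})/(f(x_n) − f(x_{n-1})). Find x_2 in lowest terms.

−11/8

f(−1) = −12, f(−2) = 20. x_2 = (−2) − 20·((−2) − (−1))/(20 − (−12)) = −11/8.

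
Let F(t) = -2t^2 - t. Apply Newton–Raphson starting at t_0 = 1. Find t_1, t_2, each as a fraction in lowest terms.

t_1 = 2/5, t_2 = 8/65

F'(t) = -4t - 1.
F(1) = -3, F'(1) = -5, so t_1 = 1 - (-3)/(-5) = 2/5.
F(2/5) = -18/25, F'(2/5) = -13/5, so t_2 = (2/5) - (-18/25)/(-13/5) = 8/65.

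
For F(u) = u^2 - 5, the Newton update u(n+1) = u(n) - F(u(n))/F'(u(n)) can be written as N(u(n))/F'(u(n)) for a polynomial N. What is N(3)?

F'(u) = 2u.
N(u) = u·F'(u) - F(u) = u·(2u) - (u^2 - 5) = u^2 + 5.
N(3) = 14.

14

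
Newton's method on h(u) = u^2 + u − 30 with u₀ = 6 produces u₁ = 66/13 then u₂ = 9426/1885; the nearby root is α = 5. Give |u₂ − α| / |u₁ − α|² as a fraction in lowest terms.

13/145

u₁ − α = 66/13 − 5 = 1/13, so |u₁ − α| = 1/13.
u₂ − α = 9426/1885 − 5 = 1/1885, so |u₂ − α| = 1/1885.
|u₁ − α|² = 1/169.
Ratio = (1/1885) / (1/169) = 13/145.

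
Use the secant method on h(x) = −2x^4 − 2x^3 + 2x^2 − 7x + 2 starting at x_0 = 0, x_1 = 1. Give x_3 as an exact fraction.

1942/7045

h(0) = 2, h(1) = −7. x_2 = 1 − (−7)·(1 − 0)/((−7) − 2) = 2/9.
h(1) = −7, h(2/9) = 3388/6561. x_3 = (2/9) − (3388/6561)·((2/9) − 1)/((3388/6561) − (−7)) = 1942/7045.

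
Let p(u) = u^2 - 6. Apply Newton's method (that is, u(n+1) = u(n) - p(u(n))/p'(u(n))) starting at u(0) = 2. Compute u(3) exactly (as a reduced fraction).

4801/1960

p'(u) = 2u.
p(2) = -2, p'(2) = 4, so u(1) = 2 - (-2)/4 = 5/2.
p(5/2) = 1/4, p'(5/2) = 5, so u(2) = (5/2) - (1/4)/5 = 49/20.
p(49/20) = 1/400, p'(49/20) = 49/10, so u(3) = (49/20) - (1/400)/(49/10) = 4801/1960.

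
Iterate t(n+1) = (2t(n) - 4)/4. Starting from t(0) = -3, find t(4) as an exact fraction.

t(1) = (2·(-3) - 4)/4 = -5/2.
t(2) = (2·(-5/2) - 4)/4 = -9/4.
t(3) = (2·(-9/4) - 4)/4 = -17/8.
t(4) = (2·(-17/8) - 4)/4 = -33/16.

-33/16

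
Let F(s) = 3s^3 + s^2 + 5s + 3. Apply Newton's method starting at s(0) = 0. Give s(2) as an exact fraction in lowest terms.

F'(s) = 9s^2 + 2s + 5.
F(0) = 3, F'(0) = 5, so s(1) = 0 - 3/5 = -3/5.
F(-3/5) = -36/125, F'(-3/5) = 176/25, so s(2) = (-3/5) - (-36/125)/(176/25) = -123/220.

-123/220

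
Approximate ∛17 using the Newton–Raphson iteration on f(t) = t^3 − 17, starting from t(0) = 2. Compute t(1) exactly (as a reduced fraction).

f'(t) = 3t^2.
f(2) = −9, f'(2) = 12, so t(1) = 2 − (−9)/12 = 11/4.

11/4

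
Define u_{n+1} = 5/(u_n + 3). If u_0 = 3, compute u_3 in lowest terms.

u_1 = 5/(3 + 3) = 5/6.
u_2 = 5/(5/6 + 3) = 30/23.
u_3 = 5/(30/23 + 3) = 115/99.

115/99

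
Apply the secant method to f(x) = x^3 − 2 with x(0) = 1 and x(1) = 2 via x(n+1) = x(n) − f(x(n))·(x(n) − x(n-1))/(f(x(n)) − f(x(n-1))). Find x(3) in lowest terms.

75/62

f(1) = −1, f(2) = 6. x(2) = 2 − 6·(2 − 1)/(6 − (−1)) = 8/7.
f(2) = 6, f(8/7) = −174/343. x(3) = (8/7) − (−174/343)·((8/7) − 2)/((−174/343) − 6) = 75/62.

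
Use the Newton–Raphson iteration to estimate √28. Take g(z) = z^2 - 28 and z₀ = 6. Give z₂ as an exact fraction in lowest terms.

127/24

g'(z) = 2z.
g(6) = 8, g'(6) = 12, so z₁ = 6 - 8/12 = 16/3.
g(16/3) = 4/9, g'(16/3) = 32/3, so z₂ = (16/3) - (4/9)/(32/3) = 127/24.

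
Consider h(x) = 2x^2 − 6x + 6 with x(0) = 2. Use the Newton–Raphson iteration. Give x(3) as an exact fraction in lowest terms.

h'(x) = 4x − 6.
h(2) = 2, h'(2) = 2, so x(1) = 2 − 2/2 = 1.
h(1) = 2, h'(1) = −2, so x(2) = 1 − 2/(−2) = 2.
h(2) = 2, h'(2) = 2, so x(3) = 2 − 2/2 = 1.

1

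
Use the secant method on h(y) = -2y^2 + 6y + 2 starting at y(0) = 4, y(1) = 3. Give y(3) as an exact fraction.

43/13

h(4) = -6, h(3) = 2. y(2) = 3 - 2·(3 - 4)/(2 - (-6)) = 13/4.
h(3) = 2, h(13/4) = 3/8. y(3) = (13/4) - (3/8)·((13/4) - 3)/((3/8) - 2) = 43/13.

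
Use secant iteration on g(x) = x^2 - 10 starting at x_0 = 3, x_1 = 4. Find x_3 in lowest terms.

79/25

g(3) = -1, g(4) = 6. x_2 = 4 - 6·(4 - 3)/(6 - (-1)) = 22/7.
g(4) = 6, g(22/7) = -6/49. x_3 = (22/7) - (-6/49)·((22/7) - 4)/((-6/49) - 6) = 79/25.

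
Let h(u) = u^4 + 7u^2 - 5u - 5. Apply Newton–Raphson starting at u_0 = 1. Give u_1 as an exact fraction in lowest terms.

15/13

h'(u) = 4u^3 + 14u - 5.
h(1) = -2, h'(1) = 13, so u_1 = 1 - (-2)/13 = 15/13.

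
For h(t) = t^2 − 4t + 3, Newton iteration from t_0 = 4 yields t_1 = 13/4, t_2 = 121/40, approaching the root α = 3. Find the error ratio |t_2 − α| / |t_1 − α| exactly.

1/10

t_1 − α = 13/4 − 3 = 1/4, so |t_1 − α| = 1/4.
t_2 − α = 121/40 − 3 = 1/40, so |t_2 − α| = 1/40.
Ratio = (1/40) / (1/4) = 1/10.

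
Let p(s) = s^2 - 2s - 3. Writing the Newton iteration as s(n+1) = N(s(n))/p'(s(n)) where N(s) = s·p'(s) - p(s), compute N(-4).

p'(s) = 2s - 2.
N(s) = s·p'(s) - p(s) = s·(2s - 2) - (s^2 - 2s - 3) = s^2 + 3.
N(-4) = 19.

19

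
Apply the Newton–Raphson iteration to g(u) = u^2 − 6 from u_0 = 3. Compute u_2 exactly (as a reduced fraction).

g'(u) = 2u.
g(3) = 3, g'(3) = 6, so u_1 = 3 − 3/6 = 5/2.
g(5/2) = 1/4, g'(5/2) = 5, so u_2 = (5/2) − (1/4)/5 = 49/20.

49/20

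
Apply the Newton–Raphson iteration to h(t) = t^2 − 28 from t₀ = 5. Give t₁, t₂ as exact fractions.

t₁ = 53/10, t₂ = 5609/1060

h'(t) = 2t.
h(5) = −3, h'(5) = 10, so t₁ = 5 − (−3)/10 = 53/10.
h(53/10) = 9/100, h'(53/10) = 53/5, so t₂ = (53/10) − (9/100)/(53/5) = 5609/1060.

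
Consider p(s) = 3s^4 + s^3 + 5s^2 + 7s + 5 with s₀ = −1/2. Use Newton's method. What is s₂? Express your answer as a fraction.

−129521/63328

p'(s) = 12s^3 + 3s^2 + 10s + 7.
p(−1/2) = 45/16, p'(−1/2) = 5/4, so s₁ = (−1/2) − (45/16)/(5/4) = −11/4.
p(−11/4) = 44631/256, p'(−11/4) = −1979/8, so s₂ = (−11/4) − (44631/256)/(−1979/8) = −129521/63328.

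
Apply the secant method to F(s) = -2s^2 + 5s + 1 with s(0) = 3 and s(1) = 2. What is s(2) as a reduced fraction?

13/5

F(3) = -2, F(2) = 3. s(2) = 2 - 3·(2 - 3)/(3 - (-2)) = 13/5.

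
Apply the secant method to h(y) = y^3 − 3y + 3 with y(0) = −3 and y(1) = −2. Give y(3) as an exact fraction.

h(−3) = −15, h(−2) = 1. y(2) = (−2) − 1·((−2) − (−3))/(1 − (−15)) = −33/16.
h(−2) = 1, h(−33/16) = 1695/4096. y(3) = (−33/16) − (1695/4096)·((−33/16) − (−2))/((1695/4096) − 1) = −5058/2401.

−5058/2401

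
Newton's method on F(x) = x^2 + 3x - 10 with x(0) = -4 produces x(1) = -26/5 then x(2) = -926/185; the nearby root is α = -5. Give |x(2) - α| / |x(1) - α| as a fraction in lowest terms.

x(1) - α = -26/5 - (-5) = -26/5 + 5 = -1/5, so |x(1) - α| = 1/5.
x(2) - α = -926/185 - (-5) = -926/185 + 5 = -1/185, so |x(2) - α| = 1/185.
Ratio = (1/185) / (1/5) = 1/37.

1/37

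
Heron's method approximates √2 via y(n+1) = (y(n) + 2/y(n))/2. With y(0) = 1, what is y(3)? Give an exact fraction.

y(1) = (1 + 2/1)/2 = 3/2.
y(2) = (3/2 + 2/(3/2))/2 = 17/12.
y(3) = (17/12 + 2/(17/12))/2 = 577/408.

577/408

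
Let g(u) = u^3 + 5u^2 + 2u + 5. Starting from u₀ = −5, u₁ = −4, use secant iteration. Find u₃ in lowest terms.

−24400/5047

g(−5) = −5, g(−4) = 13. u₂ = (−4) − 13·((−4) − (−5))/(13 − (−5)) = −85/18.
g(−4) = 13, g(−85/18) = 10205/5832. u₃ = (−85/18) − (10205/5832)·((−85/18) − (−4))/((10205/5832) − 13) = −24400/5047.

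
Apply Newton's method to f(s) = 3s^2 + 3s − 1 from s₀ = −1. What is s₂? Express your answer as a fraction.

−19/15

f'(s) = 6s + 3.
f(−1) = −1, f'(−1) = −3, so s₁ = (−1) − (−1)/(−3) = −4/3.
f(−4/3) = 1/3, f'(−4/3) = −5, so s₂ = (−4/3) − (1/3)/(−5) = −19/15.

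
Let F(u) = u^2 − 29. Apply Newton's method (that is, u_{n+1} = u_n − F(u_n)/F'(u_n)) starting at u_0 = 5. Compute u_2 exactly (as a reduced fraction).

727/135

F'(u) = 2u.
F(5) = −4, F'(5) = 10, so u_1 = 5 − (−4)/10 = 27/5.
F(27/5) = 4/25, F'(27/5) = 54/5, so u_2 = (27/5) − (4/25)/(54/5) = 727/135.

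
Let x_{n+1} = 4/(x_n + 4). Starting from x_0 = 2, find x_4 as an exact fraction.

x_1 = 4/(2 + 4) = 2/3.
x_2 = 4/(2/3 + 4) = 6/7.
x_3 = 4/(6/7 + 4) = 14/17.
x_4 = 4/(14/17 + 4) = 34/41.

34/41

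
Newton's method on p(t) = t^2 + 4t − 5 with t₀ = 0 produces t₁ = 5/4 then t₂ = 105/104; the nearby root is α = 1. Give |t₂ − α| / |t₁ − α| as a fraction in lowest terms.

t₁ − α = 5/4 − 1 = 1/4, so |t₁ − α| = 1/4.
t₂ − α = 105/104 − 1 = 1/104, so |t₂ − α| = 1/104.
Ratio = (1/104) / (1/4) = 1/26.

1/26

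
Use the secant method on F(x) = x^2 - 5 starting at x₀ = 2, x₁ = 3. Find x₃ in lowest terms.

F(2) = -1, F(3) = 4. x₂ = 3 - 4·(3 - 2)/(4 - (-1)) = 11/5.
F(3) = 4, F(11/5) = -4/25. x₃ = (11/5) - (-4/25)·((11/5) - 3)/((-4/25) - 4) = 29/13.

29/13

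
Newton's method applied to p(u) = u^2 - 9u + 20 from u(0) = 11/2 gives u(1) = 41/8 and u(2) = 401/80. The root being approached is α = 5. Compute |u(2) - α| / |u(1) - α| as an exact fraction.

u(1) - α = 41/8 - 5 = 1/8, so |u(1) - α| = 1/8.
u(2) - α = 401/80 - 5 = 1/80, so |u(2) - α| = 1/80.
Ratio = (1/80) / (1/8) = 1/10.

1/10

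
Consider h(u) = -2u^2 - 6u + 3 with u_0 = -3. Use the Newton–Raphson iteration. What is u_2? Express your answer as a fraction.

-55/16

h'(u) = -4u - 6.
h(-3) = 3, h'(-3) = 6, so u_1 = (-3) - 3/6 = -7/2.
h(-7/2) = -1/2, h'(-7/2) = 8, so u_2 = (-7/2) - (-1/2)/8 = -55/16.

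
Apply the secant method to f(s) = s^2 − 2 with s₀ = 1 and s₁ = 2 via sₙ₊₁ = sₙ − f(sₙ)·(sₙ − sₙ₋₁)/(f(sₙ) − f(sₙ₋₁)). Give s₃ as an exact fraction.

f(1) = −1, f(2) = 2. s₂ = 2 − 2·(2 − 1)/(2 − (−1)) = 4/3.
f(2) = 2, f(4/3) = −2/9. s₃ = (4/3) − (−2/9)·((4/3) − 2)/((−2/9) − 2) = 7/5.

7/5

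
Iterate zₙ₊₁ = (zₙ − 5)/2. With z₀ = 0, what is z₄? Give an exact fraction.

−75/16

z₁ = (0 − 5)/2 = −5/2.
z₂ = ((−5/2) − 5)/2 = −15/4.
z₃ = ((−15/4) − 5)/2 = −35/8.
z₄ = ((−35/8) − 5)/2 = −75/16.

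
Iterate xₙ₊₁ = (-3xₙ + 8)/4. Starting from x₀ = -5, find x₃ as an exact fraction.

239/64

x₁ = (-3·(-5) + 8)/4 = 23/4.
x₂ = (-3·(23/4) + 8)/4 = -37/16.
x₃ = (-3·(-37/16) + 8)/4 = 239/64.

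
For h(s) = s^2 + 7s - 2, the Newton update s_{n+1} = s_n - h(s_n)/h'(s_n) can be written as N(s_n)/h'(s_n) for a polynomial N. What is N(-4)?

h'(s) = 2s + 7.
N(s) = s·h'(s) - h(s) = s·(2s + 7) - (s^2 + 7s - 2) = s^2 + 2.
N(-4) = 18.

18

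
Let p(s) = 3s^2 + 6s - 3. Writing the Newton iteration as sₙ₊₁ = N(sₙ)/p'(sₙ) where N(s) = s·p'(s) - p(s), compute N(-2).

p'(s) = 6s + 6.
N(s) = s·p'(s) - p(s) = s·(6s + 6) - (3s^2 + 6s - 3) = 3s^2 + 3.
N(-2) = 15.

15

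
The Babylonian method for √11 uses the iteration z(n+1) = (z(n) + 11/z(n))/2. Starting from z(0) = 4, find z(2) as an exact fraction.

z(1) = (4 + 11/4)/2 = 27/8.
z(2) = (27/8 + 11/(27/8))/2 = 1433/432.

1433/432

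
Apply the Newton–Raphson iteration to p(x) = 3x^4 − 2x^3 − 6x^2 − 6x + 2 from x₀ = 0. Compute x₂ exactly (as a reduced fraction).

p'(x) = 12x^3 − 6x^2 − 12x − 6.
p(0) = 2, p'(0) = −6, so x₁ = 0 − 2/(−6) = 1/3.
p(1/3) = −19/27, p'(1/3) = −92/9, so x₂ = (1/3) − (−19/27)/(−92/9) = 73/276.

73/276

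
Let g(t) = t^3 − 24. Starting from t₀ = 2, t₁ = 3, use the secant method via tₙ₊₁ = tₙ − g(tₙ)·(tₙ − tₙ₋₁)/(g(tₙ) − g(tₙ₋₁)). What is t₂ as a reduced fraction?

g(2) = −16, g(3) = 3. t₂ = 3 − 3·(3 − 2)/(3 − (−16)) = 54/19.

54/19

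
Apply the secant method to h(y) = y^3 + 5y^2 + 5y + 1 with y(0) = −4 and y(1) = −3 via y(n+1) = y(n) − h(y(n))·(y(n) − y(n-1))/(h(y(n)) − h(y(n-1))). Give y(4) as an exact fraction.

h(−4) = −3, h(−3) = 4. y(2) = (−3) − 4·((−3) − (−4))/(4 − (−3)) = −25/7.
h(−3) = 4, h(−25/7) = 468/343. y(3) = (−25/7) − (468/343)·((−25/7) − (−3))/((468/343) − 4) = −437/113.
h(−25/7) = 468/343, h(−437/113) = −2013336/1442897. y(4) = (−437/113) − (−2013336/1442897)·((−437/113) − (−25/7))/((−2013336/1442897) − (468/343)) = −10850003/2918483.

−10850003/2918483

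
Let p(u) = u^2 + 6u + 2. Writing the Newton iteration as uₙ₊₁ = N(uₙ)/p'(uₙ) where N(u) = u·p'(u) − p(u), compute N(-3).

p'(u) = 2u + 6.
N(u) = u·p'(u) − p(u) = u·(2u + 6) − (u^2 + 6u + 2) = u^2 − 2.
N(-3) = 7.

7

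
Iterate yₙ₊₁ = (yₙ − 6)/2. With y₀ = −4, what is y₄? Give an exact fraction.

−47/8

y₁ = ((−4) − 6)/2 = −5.
y₂ = ((−5) − 6)/2 = −11/2.
y₃ = ((−11/2) − 6)/2 = −23/4.
y₄ = ((−23/4) − 6)/2 = −47/8.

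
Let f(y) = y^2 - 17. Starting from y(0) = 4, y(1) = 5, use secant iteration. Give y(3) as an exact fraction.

169/41

f(4) = -1, f(5) = 8. y(2) = 5 - 8·(5 - 4)/(8 - (-1)) = 37/9.
f(5) = 8, f(37/9) = -8/81. y(3) = (37/9) - (-8/81)·((37/9) - 5)/((-8/81) - 8) = 169/41.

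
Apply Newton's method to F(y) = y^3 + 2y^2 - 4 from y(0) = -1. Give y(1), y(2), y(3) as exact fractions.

y(1) = -4, y(2) = -23/8, y(3) = -6911/3404

F'(y) = 3y^2 + 4y.
F(-1) = -3, F'(-1) = -1, so y(1) = (-1) - (-3)/(-1) = -4.
F(-4) = -36, F'(-4) = 32, so y(2) = (-4) - (-36)/32 = -23/8.
F(-23/8) = -5751/512, F'(-23/8) = 851/64, so y(3) = (-23/8) - (-5751/512)/(851/64) = -6911/3404.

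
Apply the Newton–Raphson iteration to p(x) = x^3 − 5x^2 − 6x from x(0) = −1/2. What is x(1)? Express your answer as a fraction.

6

p'(x) = 3x^2 − 10x − 6.
p(−1/2) = 13/8, p'(−1/2) = −1/4, so x(1) = (−1/2) − (13/8)/(−1/4) = 6.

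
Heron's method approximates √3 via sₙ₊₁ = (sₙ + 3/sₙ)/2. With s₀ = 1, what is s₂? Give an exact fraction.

7/4

s₁ = (1 + 3/1)/2 = 2.
s₂ = (2 + 3/2)/2 = 7/4.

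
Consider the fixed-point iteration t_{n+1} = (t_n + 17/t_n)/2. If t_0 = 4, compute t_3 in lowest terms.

9478657/2298912

t_1 = (4 + 17/4)/2 = 33/8.
t_2 = (33/8 + 17/(33/8))/2 = 2177/528.
t_3 = (2177/528 + 17/(2177/528))/2 = 9478657/2298912.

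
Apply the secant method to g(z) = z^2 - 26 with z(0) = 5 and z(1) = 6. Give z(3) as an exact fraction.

g(5) = -1, g(6) = 10. z(2) = 6 - 10·(6 - 5)/(10 - (-1)) = 56/11.
g(6) = 10, g(56/11) = -10/121. z(3) = (56/11) - (-10/121)·((56/11) - 6)/((-10/121) - 10) = 311/61.

311/61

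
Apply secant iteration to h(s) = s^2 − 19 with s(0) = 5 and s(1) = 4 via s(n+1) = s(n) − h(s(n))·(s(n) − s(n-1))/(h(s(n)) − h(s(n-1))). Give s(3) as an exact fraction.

h(5) = 6, h(4) = −3. s(2) = 4 − (−3)·(4 − 5)/((−3) − 6) = 13/3.
h(4) = −3, h(13/3) = −2/9. s(3) = (13/3) − (−2/9)·((13/3) − 4)/((−2/9) − (−3)) = 109/25.

109/25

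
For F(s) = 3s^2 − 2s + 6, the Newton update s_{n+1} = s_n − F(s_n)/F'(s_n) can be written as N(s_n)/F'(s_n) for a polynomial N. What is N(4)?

F'(s) = 6s − 2.
N(s) = s·F'(s) − F(s) = s·(6s − 2) − (3s^2 − 2s + 6) = 3s^2 − 6.
N(4) = 42.

42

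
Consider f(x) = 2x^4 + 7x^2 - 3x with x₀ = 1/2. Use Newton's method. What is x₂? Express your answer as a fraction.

1868963/4562080

f'(x) = 8x^3 + 14x - 3.
f(1/2) = 3/8, f'(1/2) = 5, so x₁ = (1/2) - (3/8)/5 = 17/40.
f(17/40) = 69921/1280000, f'(17/40) = 28513/8000, so x₂ = (17/40) - (69921/1280000)/(28513/8000) = 1868963/4562080.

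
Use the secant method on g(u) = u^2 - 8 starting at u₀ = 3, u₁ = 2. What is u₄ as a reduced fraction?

g(3) = 1, g(2) = -4. u₂ = 2 - (-4)·(2 - 3)/((-4) - 1) = 14/5.
g(2) = -4, g(14/5) = -4/25. u₃ = (14/5) - (-4/25)·((14/5) - 2)/((-4/25) - (-4)) = 17/6.
g(14/5) = -4/25, g(17/6) = 1/36. u₄ = (17/6) - (1/36)·((17/6) - (14/5))/((1/36) - (-4/25)) = 478/169.

478/169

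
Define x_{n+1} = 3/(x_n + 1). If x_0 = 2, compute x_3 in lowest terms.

x_1 = 3/(2 + 1) = 1.
x_2 = 3/(1 + 1) = 3/2.
x_3 = 3/(3/2 + 1) = 6/5.

6/5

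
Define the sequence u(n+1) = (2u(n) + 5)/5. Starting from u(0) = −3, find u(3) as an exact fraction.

171/125

u(1) = (2·(−3) + 5)/5 = −1/5.
u(2) = (2·(−1/5) + 5)/5 = 23/25.
u(3) = (2·(23/25) + 5)/5 = 171/125.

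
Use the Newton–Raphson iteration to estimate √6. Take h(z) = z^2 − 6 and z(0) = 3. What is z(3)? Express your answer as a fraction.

4801/1960

h'(z) = 2z.
h(3) = 3, h'(3) = 6, so z(1) = 3 − 3/6 = 5/2.
h(5/2) = 1/4, h'(5/2) = 5, so z(2) = (5/2) − (1/4)/5 = 49/20.
h(49/20) = 1/400, h'(49/20) = 49/10, so z(3) = (49/20) − (1/400)/(49/10) = 4801/1960.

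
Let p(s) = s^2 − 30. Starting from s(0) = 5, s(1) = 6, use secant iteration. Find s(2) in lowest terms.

p(5) = −5, p(6) = 6. s(2) = 6 − 6·(6 − 5)/(6 − (−5)) = 60/11.

60/11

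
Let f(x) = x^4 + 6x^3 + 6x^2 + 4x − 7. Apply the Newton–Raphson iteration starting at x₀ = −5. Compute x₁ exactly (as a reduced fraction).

f'(x) = 4x^3 + 18x^2 + 12x + 4.
f(−5) = −2, f'(−5) = −106, so x₁ = (−5) − (−2)/(−106) = −266/53.

−266/53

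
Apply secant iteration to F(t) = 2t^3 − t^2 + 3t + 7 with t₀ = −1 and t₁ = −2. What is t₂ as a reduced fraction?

−21/20

F(−1) = 1, F(−2) = −19. t₂ = (−2) − (−19)·((−2) − (−1))/((−19) − 1) = −21/20.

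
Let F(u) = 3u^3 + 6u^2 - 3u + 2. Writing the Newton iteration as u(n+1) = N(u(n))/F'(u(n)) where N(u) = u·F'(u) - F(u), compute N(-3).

F'(u) = 9u^2 + 12u - 3.
N(u) = u·F'(u) - F(u) = u·(9u^2 + 12u - 3) - (3u^3 + 6u^2 - 3u + 2) = 6u^3 + 6u^2 - 2.
N(-3) = -110.

-110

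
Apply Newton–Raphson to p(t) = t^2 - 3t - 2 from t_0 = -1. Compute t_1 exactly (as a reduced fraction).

-3/5

p'(t) = 2t - 3.
p(-1) = 2, p'(-1) = -5, so t_1 = (-1) - 2/(-5) = -3/5.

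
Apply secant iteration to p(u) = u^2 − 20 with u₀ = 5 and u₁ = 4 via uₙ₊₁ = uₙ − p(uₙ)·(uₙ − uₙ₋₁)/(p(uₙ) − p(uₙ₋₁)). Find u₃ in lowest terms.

85/19

p(5) = 5, p(4) = −4. u₂ = 4 − (−4)·(4 − 5)/((−4) − 5) = 40/9.
p(4) = −4, p(40/9) = −20/81. u₃ = (40/9) − (−20/81)·((40/9) − 4)/((−20/81) − (−4)) = 85/19.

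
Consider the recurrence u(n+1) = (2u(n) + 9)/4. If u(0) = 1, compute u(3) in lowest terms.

u(1) = (2·1 + 9)/4 = 11/4.
u(2) = (2·(11/4) + 9)/4 = 29/8.
u(3) = (2·(29/8) + 9)/4 = 65/16.

65/16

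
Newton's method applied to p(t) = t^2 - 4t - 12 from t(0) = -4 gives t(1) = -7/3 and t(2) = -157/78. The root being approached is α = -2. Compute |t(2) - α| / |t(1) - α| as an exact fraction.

t(1) - α = -7/3 - (-2) = -7/3 + 2 = -1/3, so |t(1) - α| = 1/3.
t(2) - α = -157/78 - (-2) = -157/78 + 2 = -1/78, so |t(2) - α| = 1/78.
Ratio = (1/78) / (1/3) = 1/26.

1/26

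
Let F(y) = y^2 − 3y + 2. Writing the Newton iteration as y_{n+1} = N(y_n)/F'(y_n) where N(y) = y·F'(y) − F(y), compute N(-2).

2

F'(y) = 2y − 3.
N(y) = y·F'(y) − F(y) = y·(2y − 3) − (y^2 − 3y + 2) = y^2 − 2.
N(-2) = 2.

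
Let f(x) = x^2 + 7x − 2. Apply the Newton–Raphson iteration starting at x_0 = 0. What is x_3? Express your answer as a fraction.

f'(x) = 2x + 7.
f(0) = −2, f'(0) = 7, so x_1 = 0 − (−2)/7 = 2/7.
f(2/7) = 4/49, f'(2/7) = 53/7, so x_2 = (2/7) − (4/49)/(53/7) = 102/371.
f(102/371) = 16/137641, f'(102/371) = 2801/371, so x_3 = (102/371) − (16/137641)/(2801/371) = 285686/1039171.

285686/1039171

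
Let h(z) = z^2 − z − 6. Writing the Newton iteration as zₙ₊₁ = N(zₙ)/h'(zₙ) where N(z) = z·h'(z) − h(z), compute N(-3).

h'(z) = 2z − 1.
N(z) = z·h'(z) − h(z) = z·(2z − 1) − (z^2 − z − 6) = z^2 + 6.
N(-3) = 15.

15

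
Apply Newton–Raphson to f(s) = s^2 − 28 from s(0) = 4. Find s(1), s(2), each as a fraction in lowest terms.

s(1) = 11/2, s(2) = 233/44

f'(s) = 2s.
f(4) = −12, f'(4) = 8, so s(1) = 4 − (−12)/8 = 11/2.
f(11/2) = 9/4, f'(11/2) = 11, so s(2) = (11/2) − (9/4)/11 = 233/44.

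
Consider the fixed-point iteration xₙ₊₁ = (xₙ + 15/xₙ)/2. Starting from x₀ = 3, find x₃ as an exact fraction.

x₁ = (3 + 15/3)/2 = 4.
x₂ = (4 + 15/4)/2 = 31/8.
x₃ = (31/8 + 15/(31/8))/2 = 1921/496.

1921/496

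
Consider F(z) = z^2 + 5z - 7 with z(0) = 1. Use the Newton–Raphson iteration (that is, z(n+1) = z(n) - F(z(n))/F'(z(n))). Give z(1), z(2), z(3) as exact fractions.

z(1) = 8/7, z(2) = 407/357, z(3) = 1057792/927843

F'(z) = 2z + 5.
F(1) = -1, F'(1) = 7, so z(1) = 1 - (-1)/7 = 8/7.
F(8/7) = 1/49, F'(8/7) = 51/7, so z(2) = (8/7) - (1/49)/(51/7) = 407/357.
F(407/357) = 1/127449, F'(407/357) = 2599/357, so z(3) = (407/357) - (1/127449)/(2599/357) = 1057792/927843.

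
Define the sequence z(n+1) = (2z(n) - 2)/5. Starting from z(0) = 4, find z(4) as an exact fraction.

z(1) = (2·4 - 2)/5 = 6/5.
z(2) = (2·(6/5) - 2)/5 = 2/25.
z(3) = (2·(2/25) - 2)/5 = -46/125.
z(4) = (2·(-46/125) - 2)/5 = -342/625.

-342/625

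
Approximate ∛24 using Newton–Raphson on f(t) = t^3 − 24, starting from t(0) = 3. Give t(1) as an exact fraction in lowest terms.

26/9

f'(t) = 3t^2.
f(3) = 3, f'(3) = 27, so t(1) = 3 − 3/27 = 26/9.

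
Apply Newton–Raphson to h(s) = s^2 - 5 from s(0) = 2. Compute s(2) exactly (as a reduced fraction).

161/72

h'(s) = 2s.
h(2) = -1, h'(2) = 4, so s(1) = 2 - (-1)/4 = 9/4.
h(9/4) = 1/16, h'(9/4) = 9/2, so s(2) = (9/4) - (1/16)/(9/2) = 161/72.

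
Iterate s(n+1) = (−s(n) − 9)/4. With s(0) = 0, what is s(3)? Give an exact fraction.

−117/64

s(1) = (−0 − 9)/4 = −9/4.
s(2) = (−(−9/4) − 9)/4 = −27/16.
s(3) = (−(−27/16) − 9)/4 = −117/64.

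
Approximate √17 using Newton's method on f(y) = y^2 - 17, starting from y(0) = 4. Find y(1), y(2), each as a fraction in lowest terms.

f'(y) = 2y.
f(4) = -1, f'(4) = 8, so y(1) = 4 - (-1)/8 = 33/8.
f(33/8) = 1/64, f'(33/8) = 33/4, so y(2) = (33/8) - (1/64)/(33/4) = 2177/528.

y(1) = 33/8, y(2) = 2177/528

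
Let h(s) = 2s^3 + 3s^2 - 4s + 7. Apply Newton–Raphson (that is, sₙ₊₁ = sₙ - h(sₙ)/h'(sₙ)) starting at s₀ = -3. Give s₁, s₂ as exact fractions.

s₁ = -11/4, s₂ = -540/199

h'(s) = 6s^2 + 6s - 4.
h(-3) = -8, h'(-3) = 32, so s₁ = (-3) - (-8)/32 = -11/4.
h(-11/4) = -29/32, h'(-11/4) = 199/8, so s₂ = (-11/4) - (-29/32)/(199/8) = -540/199.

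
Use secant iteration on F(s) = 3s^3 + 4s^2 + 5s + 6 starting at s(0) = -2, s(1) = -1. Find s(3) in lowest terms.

F(-2) = -12, F(-1) = 2. s(2) = (-1) - 2·((-1) - (-2))/(2 - (-12)) = -8/7.
F(-1) = 2, F(-8/7) = 354/343. s(3) = (-8/7) - (354/343)·((-8/7) - (-1))/((354/343) - 2) = -215/166.

-215/166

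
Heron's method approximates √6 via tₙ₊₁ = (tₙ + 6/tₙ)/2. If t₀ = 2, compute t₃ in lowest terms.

t₁ = (2 + 6/2)/2 = 5/2.
t₂ = (5/2 + 6/(5/2))/2 = 49/20.
t₃ = (49/20 + 6/(49/20))/2 = 4801/1960.

4801/1960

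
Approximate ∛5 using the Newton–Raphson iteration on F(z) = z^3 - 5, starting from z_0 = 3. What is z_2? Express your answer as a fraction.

509173/281961

F'(z) = 3z^2.
F(3) = 22, F'(3) = 27, so z_1 = 3 - 22/27 = 59/27.
F(59/27) = 106964/19683, F'(59/27) = 3481/243, so z_2 = (59/27) - (106964/19683)/(3481/243) = 509173/281961.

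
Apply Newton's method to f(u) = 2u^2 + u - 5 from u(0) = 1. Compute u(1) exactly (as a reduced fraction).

7/5

f'(u) = 4u + 1.
f(1) = -2, f'(1) = 5, so u(1) = 1 - (-2)/5 = 7/5.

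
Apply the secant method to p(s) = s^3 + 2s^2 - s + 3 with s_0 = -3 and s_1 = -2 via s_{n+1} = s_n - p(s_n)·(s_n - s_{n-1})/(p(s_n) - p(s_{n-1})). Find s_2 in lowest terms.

p(-3) = -3, p(-2) = 5. s_2 = (-2) - 5·((-2) - (-3))/(5 - (-3)) = -21/8.

-21/8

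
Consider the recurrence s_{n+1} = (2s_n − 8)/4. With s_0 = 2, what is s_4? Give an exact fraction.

−29/8

s_1 = (2·2 − 8)/4 = −1.
s_2 = (2·(−1) − 8)/4 = −5/2.
s_3 = (2·(−5/2) − 8)/4 = −13/4.
s_4 = (2·(−13/4) − 8)/4 = −29/8.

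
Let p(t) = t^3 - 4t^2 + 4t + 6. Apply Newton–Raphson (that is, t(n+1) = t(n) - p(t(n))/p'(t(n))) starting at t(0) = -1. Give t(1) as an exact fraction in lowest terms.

-4/5

p'(t) = 3t^2 - 8t + 4.
p(-1) = -3, p'(-1) = 15, so t(1) = (-1) - (-3)/15 = -4/5.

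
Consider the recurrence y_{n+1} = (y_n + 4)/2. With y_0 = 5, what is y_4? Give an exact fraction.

65/16

y_1 = (5 + 4)/2 = 9/2.
y_2 = ((9/2) + 4)/2 = 17/4.
y_3 = ((17/4) + 4)/2 = 33/8.
y_4 = ((33/8) + 4)/2 = 65/16.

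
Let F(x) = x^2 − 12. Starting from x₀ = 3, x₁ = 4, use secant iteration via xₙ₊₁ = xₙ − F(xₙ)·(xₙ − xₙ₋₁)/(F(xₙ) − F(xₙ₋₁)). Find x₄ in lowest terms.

724/209

F(3) = −3, F(4) = 4. x₂ = 4 − 4·(4 − 3)/(4 − (−3)) = 24/7.
F(4) = 4, F(24/7) = −12/49. x₃ = (24/7) − (−12/49)·((24/7) − 4)/((−12/49) − 4) = 45/13.
F(24/7) = −12/49, F(45/13) = −3/169. x₄ = (45/13) − (−3/169)·((45/13) − (24/7))/((−3/169) − (−12/49)) = 724/209.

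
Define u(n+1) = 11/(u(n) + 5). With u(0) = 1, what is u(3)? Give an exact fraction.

451/271

u(1) = 11/(1 + 5) = 11/6.
u(2) = 11/(11/6 + 5) = 66/41.
u(3) = 11/(66/41 + 5) = 451/271.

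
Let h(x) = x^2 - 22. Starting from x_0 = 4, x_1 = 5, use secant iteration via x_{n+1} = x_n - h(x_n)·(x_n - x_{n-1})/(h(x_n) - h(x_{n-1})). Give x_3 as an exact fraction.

136/29

h(4) = -6, h(5) = 3. x_2 = 5 - 3·(5 - 4)/(3 - (-6)) = 14/3.
h(5) = 3, h(14/3) = -2/9. x_3 = (14/3) - (-2/9)·((14/3) - 5)/((-2/9) - 3) = 136/29.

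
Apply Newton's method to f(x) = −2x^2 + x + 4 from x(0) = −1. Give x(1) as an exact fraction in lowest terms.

−6/5

f'(x) = −4x + 1.
f(−1) = 1, f'(−1) = 5, so x(1) = (−1) − 1/5 = −6/5.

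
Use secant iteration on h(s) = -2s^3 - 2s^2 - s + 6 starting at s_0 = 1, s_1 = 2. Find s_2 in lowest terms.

22/21

h(1) = 1, h(2) = -20. s_2 = 2 - (-20)·(2 - 1)/((-20) - 1) = 22/21.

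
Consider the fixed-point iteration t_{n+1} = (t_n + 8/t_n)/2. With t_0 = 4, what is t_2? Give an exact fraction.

t_1 = (4 + 8/4)/2 = 3.
t_2 = (3 + 8/3)/2 = 17/6.

17/6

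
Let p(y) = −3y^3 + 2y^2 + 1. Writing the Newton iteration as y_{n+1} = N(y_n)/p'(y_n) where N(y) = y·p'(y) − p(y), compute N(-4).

p'(y) = −9y^2 + 4y.
N(y) = y·p'(y) − p(y) = y·(−9y^2 + 4y) − (−3y^3 + 2y^2 + 1) = −6y^3 + 2y^2 − 1.
N(-4) = 415.

415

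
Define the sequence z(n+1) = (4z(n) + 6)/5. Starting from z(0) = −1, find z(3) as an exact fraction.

302/125

z(1) = (4·(−1) + 6)/5 = 2/5.
z(2) = (4·(2/5) + 6)/5 = 38/25.
z(3) = (4·(38/25) + 6)/5 = 302/125.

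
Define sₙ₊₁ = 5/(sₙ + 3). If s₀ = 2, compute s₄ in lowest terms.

s₁ = 5/(2 + 3) = 1.
s₂ = 5/(1 + 3) = 5/4.
s₃ = 5/(5/4 + 3) = 20/17.
s₄ = 5/(20/17 + 3) = 85/71.

85/71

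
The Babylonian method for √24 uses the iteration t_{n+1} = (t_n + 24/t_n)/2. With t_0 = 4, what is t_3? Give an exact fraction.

4801/980

t_1 = (4 + 24/4)/2 = 5.
t_2 = (5 + 24/5)/2 = 49/10.
t_3 = (49/10 + 24/(49/10))/2 = 4801/980.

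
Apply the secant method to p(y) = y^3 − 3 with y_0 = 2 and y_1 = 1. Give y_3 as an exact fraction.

p(2) = 5, p(1) = −2. y_2 = 1 − (−2)·(1 − 2)/((−2) − 5) = 9/7.
p(1) = −2, p(9/7) = −300/343. y_3 = (9/7) − (−300/343)·((9/7) − 1)/((−300/343) − (−2)) = 291/193.

291/193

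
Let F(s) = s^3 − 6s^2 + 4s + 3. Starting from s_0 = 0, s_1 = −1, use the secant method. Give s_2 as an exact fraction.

−3/11

F(0) = 3, F(−1) = −8. s_2 = (−1) − (−8)·((−1) − 0)/((−8) − 3) = −3/11.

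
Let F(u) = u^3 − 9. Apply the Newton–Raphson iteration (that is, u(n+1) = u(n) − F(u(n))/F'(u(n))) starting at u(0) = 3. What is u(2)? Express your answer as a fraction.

F'(u) = 3u^2.
F(3) = 18, F'(3) = 27, so u(1) = 3 − 18/27 = 7/3.
F(7/3) = 100/27, F'(7/3) = 49/3, so u(2) = (7/3) − (100/27)/(49/3) = 929/441.

929/441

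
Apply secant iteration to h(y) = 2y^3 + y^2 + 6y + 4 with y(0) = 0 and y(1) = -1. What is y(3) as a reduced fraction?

-256/403

h(0) = 4, h(-1) = -3. y(2) = (-1) - (-3)·((-1) - 0)/((-3) - 4) = -4/7.
h(-1) = -3, h(-4/7) = 180/343. y(3) = (-4/7) - (180/343)·((-4/7) - (-1))/((180/343) - (-3)) = -256/403.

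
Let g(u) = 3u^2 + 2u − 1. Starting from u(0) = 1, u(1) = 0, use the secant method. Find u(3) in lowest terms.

g(1) = 4, g(0) = −1. u(2) = 0 − (−1)·(0 − 1)/((−1) − 4) = 1/5.
g(0) = −1, g(1/5) = −12/25. u(3) = (1/5) − (−12/25)·((1/5) − 0)/((−12/25) − (−1)) = 5/13.

5/13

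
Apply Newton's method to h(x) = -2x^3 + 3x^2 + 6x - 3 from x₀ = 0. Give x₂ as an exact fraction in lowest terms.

13/30

h'(x) = -6x^2 + 6x + 6.
h(0) = -3, h'(0) = 6, so x₁ = 0 - (-3)/6 = 1/2.
h(1/2) = 1/2, h'(1/2) = 15/2, so x₂ = (1/2) - (1/2)/(15/2) = 13/30.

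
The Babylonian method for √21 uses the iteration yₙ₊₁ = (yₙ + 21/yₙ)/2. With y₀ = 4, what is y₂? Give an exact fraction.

2713/592

y₁ = (4 + 21/4)/2 = 37/8.
y₂ = (37/8 + 21/(37/8))/2 = 2713/592.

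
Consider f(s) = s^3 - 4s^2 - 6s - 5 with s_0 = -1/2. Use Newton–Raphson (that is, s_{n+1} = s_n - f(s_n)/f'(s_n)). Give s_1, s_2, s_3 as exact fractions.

s_1 = -3, s_2 = -17/9, s_3 = -31/27

f'(s) = 3s^2 - 8s - 6.
f(-1/2) = -25/8, f'(-1/2) = -5/4, so s_1 = (-1/2) - (-25/8)/(-5/4) = -3.
f(-3) = -50, f'(-3) = 45, so s_2 = (-3) - (-50)/45 = -17/9.
f(-17/9) = -10700/729, f'(-17/9) = 535/27, so s_3 = (-17/9) - (-10700/729)/(535/27) = -31/27.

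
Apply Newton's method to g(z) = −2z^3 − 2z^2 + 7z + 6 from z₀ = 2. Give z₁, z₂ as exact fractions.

z₁ = 46/25, z₂ = 196298/107675

g'(z) = −6z^2 − 4z + 7.
g(2) = −4, g'(2) = −25, so z₁ = 2 − (−4)/(−25) = 46/25.
g(46/25) = −5472/15625, g'(46/25) = −12921/625, so z₂ = (46/25) − (−5472/15625)/(−12921/625) = 196298/107675.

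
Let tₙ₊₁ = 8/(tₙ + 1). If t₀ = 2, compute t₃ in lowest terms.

t₁ = 8/(2 + 1) = 8/3.
t₂ = 8/(8/3 + 1) = 24/11.
t₃ = 8/(24/11 + 1) = 88/35.

88/35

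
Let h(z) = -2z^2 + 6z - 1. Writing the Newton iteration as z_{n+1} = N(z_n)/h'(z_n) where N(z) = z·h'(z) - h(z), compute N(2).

h'(z) = -4z + 6.
N(z) = z·h'(z) - h(z) = z·(-4z + 6) - (-2z^2 + 6z - 1) = -2z^2 + 1.
N(2) = -7.

-7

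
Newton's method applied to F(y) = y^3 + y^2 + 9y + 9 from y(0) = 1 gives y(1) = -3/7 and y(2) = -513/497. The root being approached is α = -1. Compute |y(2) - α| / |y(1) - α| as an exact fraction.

4/71

y(1) - α = -3/7 - (-1) = -3/7 + 1 = 4/7, so |y(1) - α| = 4/7.
y(2) - α = -513/497 - (-1) = -513/497 + 1 = -16/497, so |y(2) - α| = 16/497.
Ratio = (16/497) / (4/7) = 4/71.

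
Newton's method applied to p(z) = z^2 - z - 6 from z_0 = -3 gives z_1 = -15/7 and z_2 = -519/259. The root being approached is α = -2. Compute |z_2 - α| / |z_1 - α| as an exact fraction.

1/37

z_1 - α = -15/7 - (-2) = -15/7 + 2 = -1/7, so |z_1 - α| = 1/7.
z_2 - α = -519/259 - (-2) = -519/259 + 2 = -1/259, so |z_2 - α| = 1/259.
Ratio = (1/259) / (1/7) = 1/37.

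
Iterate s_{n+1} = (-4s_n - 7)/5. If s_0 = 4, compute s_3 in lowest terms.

s_1 = (-4·4 - 7)/5 = -23/5.
s_2 = (-4·(-23/5) - 7)/5 = 57/25.
s_3 = (-4·(57/25) - 7)/5 = -403/125.

-403/125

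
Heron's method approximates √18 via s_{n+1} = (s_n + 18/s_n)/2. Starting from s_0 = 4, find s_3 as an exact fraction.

s_1 = (4 + 18/4)/2 = 17/4.
s_2 = (17/4 + 18/(17/4))/2 = 577/136.
s_3 = (577/136 + 18/(577/136))/2 = 665857/156944.

665857/156944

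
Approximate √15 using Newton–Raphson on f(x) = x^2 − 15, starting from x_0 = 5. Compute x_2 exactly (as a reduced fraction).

31/8

f'(x) = 2x.
f(5) = 10, f'(5) = 10, so x_1 = 5 − 10/10 = 4.
f(4) = 1, f'(4) = 8, so x_2 = 4 − 1/8 = 31/8.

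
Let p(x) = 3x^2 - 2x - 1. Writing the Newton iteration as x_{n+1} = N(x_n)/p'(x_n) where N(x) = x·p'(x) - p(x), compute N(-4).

49

p'(x) = 6x - 2.
N(x) = x·p'(x) - p(x) = x·(6x - 2) - (3x^2 - 2x - 1) = 3x^2 + 1.
N(-4) = 49.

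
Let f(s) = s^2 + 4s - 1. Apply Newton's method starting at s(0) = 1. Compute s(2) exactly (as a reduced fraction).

5/21

f'(s) = 2s + 4.
f(1) = 4, f'(1) = 6, so s(1) = 1 - 4/6 = 1/3.
f(1/3) = 4/9, f'(1/3) = 14/3, so s(2) = (1/3) - (4/9)/(14/3) = 5/21.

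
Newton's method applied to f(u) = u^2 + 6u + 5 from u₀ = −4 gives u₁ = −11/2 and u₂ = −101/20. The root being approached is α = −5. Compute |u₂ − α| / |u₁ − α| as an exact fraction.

1/10

u₁ − α = −11/2 − (−5) = −11/2 + 5 = −1/2, so |u₁ − α| = 1/2.
u₂ − α = −101/20 − (−5) = −101/20 + 5 = −1/20, so |u₂ − α| = 1/20.
Ratio = (1/20) / (1/2) = 1/10.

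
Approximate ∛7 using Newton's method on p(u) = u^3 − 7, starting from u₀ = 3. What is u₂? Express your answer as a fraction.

p'(u) = 3u^2.
p(3) = 20, p'(3) = 27, so u₁ = 3 − 20/27 = 61/27.
p(61/27) = 89200/19683, p'(61/27) = 3721/243, so u₂ = (61/27) − (89200/19683)/(3721/243) = 591743/301401.

591743/301401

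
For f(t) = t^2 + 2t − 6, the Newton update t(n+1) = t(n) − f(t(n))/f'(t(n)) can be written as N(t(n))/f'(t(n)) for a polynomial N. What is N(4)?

f'(t) = 2t + 2.
N(t) = t·f'(t) − f(t) = t·(2t + 2) − (t^2 + 2t − 6) = t^2 + 6.
N(4) = 22.

22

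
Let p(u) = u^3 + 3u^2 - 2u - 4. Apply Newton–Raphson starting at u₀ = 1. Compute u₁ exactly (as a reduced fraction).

9/7

p'(u) = 3u^2 + 6u - 2.
p(1) = -2, p'(1) = 7, so u₁ = 1 - (-2)/7 = 9/7.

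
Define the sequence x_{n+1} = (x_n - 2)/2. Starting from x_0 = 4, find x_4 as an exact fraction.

-13/8

x_1 = (4 - 2)/2 = 1.
x_2 = (1 - 2)/2 = -1/2.
x_3 = ((-1/2) - 2)/2 = -5/4.
x_4 = ((-5/4) - 2)/2 = -13/8.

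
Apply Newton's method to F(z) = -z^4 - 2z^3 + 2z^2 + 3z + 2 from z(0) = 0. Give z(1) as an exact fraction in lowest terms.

-2/3

F'(z) = -4z^3 - 6z^2 + 4z + 3.
F(0) = 2, F'(0) = 3, so z(1) = 0 - 2/3 = -2/3.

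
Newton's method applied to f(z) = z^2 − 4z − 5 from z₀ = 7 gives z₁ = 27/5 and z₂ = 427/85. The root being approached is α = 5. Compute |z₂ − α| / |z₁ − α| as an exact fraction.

1/17

z₁ − α = 27/5 − 5 = 2/5, so |z₁ − α| = 2/5.
z₂ − α = 427/85 − 5 = 2/85, so |z₂ − α| = 2/85.
Ratio = (2/85) / (2/5) = 1/17.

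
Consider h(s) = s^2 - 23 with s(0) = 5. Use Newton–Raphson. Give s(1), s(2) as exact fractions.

h'(s) = 2s.
h(5) = 2, h'(5) = 10, so s(1) = 5 - 2/10 = 24/5.
h(24/5) = 1/25, h'(24/5) = 48/5, so s(2) = (24/5) - (1/25)/(48/5) = 1151/240.

s(1) = 24/5, s(2) = 1151/240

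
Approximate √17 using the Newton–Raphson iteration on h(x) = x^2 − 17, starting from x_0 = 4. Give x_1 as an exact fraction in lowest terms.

33/8

h'(x) = 2x.
h(4) = −1, h'(4) = 8, so x_1 = 4 − (−1)/8 = 33/8.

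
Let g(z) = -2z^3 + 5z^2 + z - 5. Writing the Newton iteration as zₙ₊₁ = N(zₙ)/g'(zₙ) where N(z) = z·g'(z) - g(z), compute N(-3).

g'(z) = -6z^2 + 10z + 1.
N(z) = z·g'(z) - g(z) = z·(-6z^2 + 10z + 1) - (-2z^3 + 5z^2 + z - 5) = -4z^3 + 5z^2 + 5.
N(-3) = 158.

158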